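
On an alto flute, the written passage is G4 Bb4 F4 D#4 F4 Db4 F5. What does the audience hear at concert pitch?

D4 F4 C4 A#3 C4 Ab3 C5

The alto flute sounds a perfect fourth below written, so transpose each written note down a perfect fourth.
G4 gives D4
Bb4 gives F4
F4 gives C4
D#4 gives A#3
F4 gives C4
Db4 gives Ab3
F5 gives C5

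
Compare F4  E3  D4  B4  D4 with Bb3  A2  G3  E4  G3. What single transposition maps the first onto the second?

down a perfect fifth

Take the first pair: F4 → Bb3. F to B spans 5 letter names, so the interval is some kind of fifth.
Bb3 to F4 is 7 semitones, which makes it a perfect fifth; the second version is lower, so the direction is down.
Checking another pair — D4 → G3 — gives the same interval.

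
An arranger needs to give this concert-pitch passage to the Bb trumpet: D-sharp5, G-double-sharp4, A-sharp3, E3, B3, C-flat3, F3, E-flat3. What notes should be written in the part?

E#5 A##4 B#3 F#3 C#4 Db3 G3 F3

Written C4 sounds as Bb3 on the Bb trumpet, so concert pitches are written a major second up.
D#5 → E#5
G##4 → A##4
A#3 → B#3
E3 → F#3
B3 → C#4
Cb3 → Db3
F3 → G3
Eb3 → F3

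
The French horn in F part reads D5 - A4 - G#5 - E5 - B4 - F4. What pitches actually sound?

The French horn in F sounds a perfect fifth below written, so transpose each written note down a perfect fifth.
D5 → G4
A4 → D4
G#5 → C#5
E5 → A4
B4 → E4
F4 → Bb3

G4 D4 C#5 A4 E4 Bb3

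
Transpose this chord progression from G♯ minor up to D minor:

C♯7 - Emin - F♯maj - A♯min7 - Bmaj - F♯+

G7 Bbmin Cmaj Emin7 Fmaj C+

G♯ minor up to D minor is a diminished fifth; each chord root moves by that interval while the quality stays the same.
C♯7: root C♯ up a diminished fifth → G, giving G7.
Emin: root E up a diminished fifth → Bb, giving Bbmin.
F♯maj: root F♯ up a diminished fifth → C, giving Cmaj.
A♯min7: root A♯ up a diminished fifth → E, giving Emin7.
Bmaj: root B up a diminished fifth → F, giving Fmaj.
F♯+: root F♯ up a diminished fifth → C, giving C+.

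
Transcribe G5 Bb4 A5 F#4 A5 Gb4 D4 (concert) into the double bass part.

Written C4 sounds as C3 on the double bass, so concert pitches are written a perfect octave up.
G5 → G6
Bb4 → Bb5
A5 → A6
F#4 → F#5
A5 → A6
Gb4 → Gb5
D4 → D5

G6 Bb5 A6 F#5 A6 Gb5 D5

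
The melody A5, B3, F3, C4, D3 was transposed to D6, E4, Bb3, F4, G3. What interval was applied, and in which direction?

up a perfect fourth

From A5 to D6 is 4 letter names — a fourth of some quality.
A5 to D6 is 5 semitones, which makes it a perfect fourth; the second version is higher, so the direction is up.
Checking another pair — D3 → G3 — gives the same interval.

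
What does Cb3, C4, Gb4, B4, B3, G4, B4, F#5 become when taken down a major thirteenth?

Ebb1 Eb2 Bbb2 D3 D2 Bb2 D3 A3

A major thirteenth down from Cb3 gives Ebb1.
C4: a thirteenth down reaches E, and 21 semitones makes it Eb2.
Gb4 down a major thirteenth is Bbb2.
B4: a thirteenth down reaches D, and 21 semitones makes it D3.
B3: a thirteenth down reaches D, and 21 semitones makes it D2.
G4 down a major thirteenth is Bb2.
B4 down a major thirteenth is D3.
F#5 down a major thirteenth is A3.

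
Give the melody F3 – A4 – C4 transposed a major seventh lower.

F3 gives Gb2
A4 gives Bb3
C4 gives Db3

Gb2 Bb3 Db3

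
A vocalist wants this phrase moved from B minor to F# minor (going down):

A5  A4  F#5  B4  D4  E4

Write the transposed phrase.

E5 E4 C#5 F#4 A3 B3

From B down to F# is a perfect fourth; apply that to each pitch.
A5 gives E5
A4 gives E4
F#5 gives C#5
B4 gives F#4
D4 gives A3
E4 gives B3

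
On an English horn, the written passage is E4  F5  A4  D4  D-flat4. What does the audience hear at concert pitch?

The English horn sounds a perfect fifth below written, so transpose each written note down a perfect fifth.
E4 -> A3
F5 -> Bb4
A4 -> D4
D4 -> G3
Db4 -> Gb3

A3 Bb4 D4 G3 Gb3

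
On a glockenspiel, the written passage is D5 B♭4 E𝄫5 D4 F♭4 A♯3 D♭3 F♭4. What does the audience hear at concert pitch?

D7 Bb6 Ebb7 D6 Fb6 A#5 Db5 Fb6

Written C4 on the glockenspiel sounds as C6, a perfect fifteenth higher; apply that shift to every note.
D5 → D7
Bb4 → Bb6
Ebb5 → Ebb7
D4 → D6
Fb4 → Fb6
A#3 → A#5
Db3 → Db5
Fb4 → Fb6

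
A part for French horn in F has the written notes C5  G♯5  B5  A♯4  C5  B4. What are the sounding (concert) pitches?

F4 C#5 E5 D#4 F4 E4

The French horn in F sounds a perfect fifth below written, so transpose each written note down a perfect fifth.
C5 → F4
G#5 → C#5
B5 → E5
A#4 → D#4
C5 → F4
B4 → E4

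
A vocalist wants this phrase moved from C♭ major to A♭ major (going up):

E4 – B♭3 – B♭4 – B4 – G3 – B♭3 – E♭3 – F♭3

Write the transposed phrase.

C#5 G4 G5 G#5 E4 G4 C4 Db4

C♭ major to A♭ major up is a major sixth, so every note moves up by that interval.
E4 -> C#5
Bb3 -> G4
Bb4 -> G5
B4 -> G#5
G3 -> E4
Bb3 -> G4
Eb3 -> C4
Fb3 -> Db4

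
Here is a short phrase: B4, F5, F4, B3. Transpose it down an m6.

D#4 A4 A3 D#3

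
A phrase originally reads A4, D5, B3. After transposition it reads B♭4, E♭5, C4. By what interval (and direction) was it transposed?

From A4 to Bb4 is 2 letter names — a second of some quality.
A4 to Bb4 is 1 semitone, which makes it a minor second; the second version is higher, so the direction is up.
Checking another pair — B3 → C4 — gives the same interval.

up a minor second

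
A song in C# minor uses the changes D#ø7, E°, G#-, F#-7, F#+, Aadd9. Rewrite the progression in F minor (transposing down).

Gø7 Ab° C- Bb-7 Bb+ Dbadd9

C# minor down to F minor is an augmented fifth; each chord root moves by that interval while the quality stays the same.
D#ø7: root D# down an augmented fifth → G, giving Gø7.
E°: root E down an augmented fifth → Ab, giving Ab°.
G#-: root G# down an augmented fifth → C, giving C-.
F#-7: root F# down an augmented fifth → Bb, giving Bb-7.
F#+: root F# down an augmented fifth → Bb, giving Bb+.
Aadd9: root A down an augmented fifth → Db, giving Dbadd9.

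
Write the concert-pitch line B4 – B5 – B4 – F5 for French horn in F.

The French horn in F sounds a perfect fifth below written, so the written part must be a perfect fifth above concert — transpose each note up.
B4 -> F#5
B5 -> F#6
B4 -> F#5
F5 -> C6

F#5 F#6 F#5 C6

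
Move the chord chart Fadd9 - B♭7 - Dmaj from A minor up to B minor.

Gadd9 C7 Emaj

A minor up to B minor is a major second; each chord root moves by that interval while the quality stays the same.
Fadd9: root F up a major second → G, giving Gadd9.
B♭7: root B♭ up a major second → C, giving C7.
Dmaj: root D up a major second → E, giving Emaj.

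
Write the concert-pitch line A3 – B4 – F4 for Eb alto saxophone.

F#4 G#5 D5

Written C4 sounds as Eb3 on the Eb alto saxophone, so concert pitches are written a major sixth up.
A3 → F#4
B4 → G#5
F4 → D5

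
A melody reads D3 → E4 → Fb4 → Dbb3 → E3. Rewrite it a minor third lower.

B2 C#4 Db4 Bbb2 C#3

D3 down a minor third is B2.
A minor third down from E4 gives C#4.
A minor third down from Fb4 gives Db4.
Dbb3 down a minor third is Bbb2.
A minor third down from E3 gives C#3.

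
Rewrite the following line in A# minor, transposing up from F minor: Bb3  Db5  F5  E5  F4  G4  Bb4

D#4 F#5 A#5 G##5 A#4 B#4 D#5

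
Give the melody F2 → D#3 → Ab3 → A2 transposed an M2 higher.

G2 E#3 Bb3 B2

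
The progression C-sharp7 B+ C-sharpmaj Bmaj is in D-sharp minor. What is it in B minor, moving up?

D-sharp minor up to B minor is a minor sixth; each chord root moves by that interval while the quality stays the same.
C-sharp7: root C-sharp up a minor sixth → A, giving A7.
B+: root B up a minor sixth → G, giving G+.
C-sharpmaj: root C-sharp up a minor sixth → A, giving Amaj.
Bmaj: root B up a minor sixth → G, giving Gmaj.

A7 G+ Amaj Gmaj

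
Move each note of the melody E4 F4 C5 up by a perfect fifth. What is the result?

E4: a fifth up reaches B, and 7 semitones makes it B4.
F4: a fifth up reaches C, and 7 semitones makes it C5.
A perfect fifth up from C5 gives G5.

B4 C5 G5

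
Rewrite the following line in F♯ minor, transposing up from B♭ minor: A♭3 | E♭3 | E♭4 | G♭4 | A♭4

E4 B3 B4 D5 E5

From B♭ up to F♯ is an augmented fifth; apply that to each pitch.
Ab3 → E4
Eb3 → B3
Eb4 → B4
Gb4 → D5
Ab4 → E5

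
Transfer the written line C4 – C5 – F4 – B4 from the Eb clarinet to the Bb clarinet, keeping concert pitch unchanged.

F4 F5 Bb4 E5

First find concert pitch: the Eb clarinet sounds a minor third above written, so C4 C5 F4 B4 sounds Eb4 Eb5 Ab4 D5.
Then write for Bb clarinet: it sounds a major second below written, so the part must be a major second above concert.
Eb4 → F4
Eb5 → F5
Ab4 → Bb4
D5 → E5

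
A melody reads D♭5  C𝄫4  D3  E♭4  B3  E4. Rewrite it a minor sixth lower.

F4 Ebb3 F#2 G3 D#3 G#3

Db5 → F4
Cbb4 → Ebb3
D3 → F#2
Eb4 → G3
B3 → D#3
E4 → G#3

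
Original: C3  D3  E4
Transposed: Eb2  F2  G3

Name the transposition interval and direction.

Take the first pair: C3 → Eb2. C to E spans 6 letter names, so the interval is some kind of sixth.
Eb2 to C3 is 9 semitones, which makes it a major sixth; the second version is lower, so the direction is down.
Checking another pair — E4 → G3 — gives the same interval.

down a major sixth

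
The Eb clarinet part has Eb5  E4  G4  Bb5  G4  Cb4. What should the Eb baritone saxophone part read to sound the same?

Eb7 E6 G6 Bb7 G6 Cb6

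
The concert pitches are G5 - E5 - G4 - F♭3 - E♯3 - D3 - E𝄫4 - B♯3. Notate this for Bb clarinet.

The Bb clarinet sounds a major second below written, so the written part must be a major second above concert — transpose each note up.
G5 -> A5
E5 -> F#5
G4 -> A4
Fb3 -> Gb3
E#3 -> F##3
D3 -> E3
Ebb4 -> Fb4
B#3 -> C##4

A5 F#5 A4 Gb3 F##3 E3 Fb4 C##4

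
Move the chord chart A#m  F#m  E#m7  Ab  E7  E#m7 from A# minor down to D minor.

Dm Bbm Am7 Dbb Ab7 Am7

A# minor down to D minor is an augmented fifth; each chord root moves by that interval while the quality stays the same.
A#m: root A# down an augmented fifth → D, giving Dm.
F#m: root F# down an augmented fifth → Bb, giving Bbm.
E#m7: root E# down an augmented fifth → A, giving Am7.
Ab: root Ab down an augmented fifth → Dbb, giving Dbb.
E7: root E down an augmented fifth → Ab, giving Ab7.
E#m7: root E# down an augmented fifth → A, giving Am7.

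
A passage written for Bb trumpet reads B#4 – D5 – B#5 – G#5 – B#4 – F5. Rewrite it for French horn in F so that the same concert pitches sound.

First find concert pitch: the Bb trumpet sounds a major second below written, so B#4 D5 B#5 G#5 B#4 F5 sounds A#4 C5 A#5 F#5 A#4 Eb5.
Then write for French horn in F: it sounds a perfect fifth below written, so the part must be a perfect fifth above concert.
A#4 → E#5
C5 → G5
A#5 → E#6
F#5 → C#6
A#4 → E#5
Eb5 → Bb5

E#5 G5 E#6 C#6 E#5 Bb5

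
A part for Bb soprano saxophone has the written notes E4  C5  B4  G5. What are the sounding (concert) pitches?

The Bb soprano saxophone sounds a major second below written, so transpose each written note down a major second.
E4 → D4
C5 → Bb4
B4 → A4
G5 → F5

D4 Bb4 A4 F5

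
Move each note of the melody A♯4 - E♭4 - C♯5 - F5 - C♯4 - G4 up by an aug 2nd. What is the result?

A#4: a second up reaches B, and 3 semitones makes it B##4.
An augmented second up from Eb4 gives F#4.
C#5 up an augmented second is D##5.
An augmented second up from F5 gives G#5.
An augmented second up from C#4 gives D##4.
G4: a second up reaches A, and 3 semitones makes it A#4.

B##4 F#4 D##5 G#5 D##4 A#4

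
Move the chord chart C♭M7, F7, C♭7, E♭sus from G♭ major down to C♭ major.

FbM7 Bb7 Fb7 Absus

G♭ major down to C♭ major is a perfect fifth; each chord root moves by that interval while the quality stays the same.
C♭M7: root C♭ down a perfect fifth → Fb, giving FbM7.
F7: root F down a perfect fifth → Bb, giving Bb7.
C♭7: root C♭ down a perfect fifth → Fb, giving Fb7.
E♭sus: root E♭ down a perfect fifth → Ab, giving Absus.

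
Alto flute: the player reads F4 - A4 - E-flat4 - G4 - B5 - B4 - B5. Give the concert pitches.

C4 E4 Bb3 D4 F#5 F#4 F#5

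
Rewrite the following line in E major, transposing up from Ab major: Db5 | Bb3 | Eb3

A5 F#4 B3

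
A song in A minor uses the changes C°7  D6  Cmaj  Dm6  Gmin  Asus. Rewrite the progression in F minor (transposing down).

A minor down to F minor is a major third; each chord root moves by that interval while the quality stays the same.
C°7: root C down a major third → Ab, giving Ab°7.
D6: root D down a major third → Bb, giving Bb6.
Cmaj: root C down a major third → Ab, giving Abmaj.
Dm6: root D down a major third → Bb, giving Bbm6.
Gmin: root G down a major third → Eb, giving Ebmin.
Asus: root A down a major third → F, giving Fsus.

Ab°7 Bb6 Abmaj Bbm6 Ebmin Fsus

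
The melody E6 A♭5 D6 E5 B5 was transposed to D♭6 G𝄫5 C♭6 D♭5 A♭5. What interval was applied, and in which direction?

Take the first pair: E6 → Db6. E to D spans 2 letter names, so the interval is some kind of second.
Db6 to E6 is 3 semitones, which makes it an augmented second; the second version is lower, so the direction is down.
Checking another pair — B5 → Ab5 — gives the same interval.

down an augmented second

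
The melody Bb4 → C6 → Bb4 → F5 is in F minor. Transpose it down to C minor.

F4 G5 F4 C5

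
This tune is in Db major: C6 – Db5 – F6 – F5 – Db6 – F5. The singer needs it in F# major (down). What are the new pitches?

E#5 F#4 A#5 A#4 F#5 A#4

From Db down to F# is a diminished sixth; apply that to each pitch.
C6 becomes E#5
Db5 becomes F#4
F6 becomes A#5
F5 becomes A#4
Db6 becomes F#5
F5 becomes A#4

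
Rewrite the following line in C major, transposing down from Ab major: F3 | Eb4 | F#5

A2 G3 A#4

Ab major to C major down is a minor sixth, so every note moves down by that interval.
F3 → A2
Eb4 → G3
F#5 → A#4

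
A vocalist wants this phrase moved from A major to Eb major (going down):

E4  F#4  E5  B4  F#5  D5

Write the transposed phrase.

Bb3 C4 Bb4 F4 C5 Ab4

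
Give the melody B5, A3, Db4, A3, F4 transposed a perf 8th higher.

A perfect octave up from B5 gives B6.
A perfect octave up from A3 gives A4.
A perfect octave up from Db4 gives Db5.
A perfect octave up from A3 gives A4.
A perfect octave up from F4 gives F5.

B6 A4 Db5 A4 F5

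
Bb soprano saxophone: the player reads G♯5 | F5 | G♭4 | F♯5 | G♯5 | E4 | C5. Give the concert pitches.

F#5 Eb5 Fb4 E5 F#5 D4 Bb4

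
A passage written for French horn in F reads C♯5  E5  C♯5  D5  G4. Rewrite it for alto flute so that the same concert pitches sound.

B4 D5 B4 C5 F4

First find concert pitch: the French horn in F sounds a perfect fifth below written, so C♯5 E5 C♯5 D5 G4 sounds F#4 A4 F#4 G4 C4.
Then write for alto flute: it sounds a perfect fourth below written, so the part must be a perfect fourth above concert.
F#4 → B4
A4 → D5
F#4 → B4
G4 → C5
C4 → F4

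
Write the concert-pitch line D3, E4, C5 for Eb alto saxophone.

B3 C#5 A5

The Eb alto saxophone sounds a major sixth below written, so the written part must be a major sixth above concert — transpose each note up.
D3 -> B3
E4 -> C#5
C5 -> A5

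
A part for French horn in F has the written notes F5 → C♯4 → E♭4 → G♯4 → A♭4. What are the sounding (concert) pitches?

Written C4 on the French horn in F sounds as F3, a perfect fifth lower; apply that shift to every note.
F5 -> Bb4
C#4 -> F#3
Eb4 -> Ab3
G#4 -> C#4
Ab4 -> Db4

Bb4 F#3 Ab3 C#4 Db4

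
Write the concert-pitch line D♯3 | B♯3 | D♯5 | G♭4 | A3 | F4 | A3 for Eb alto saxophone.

The Eb alto saxophone sounds a major sixth below written, so the written part must be a major sixth above concert — transpose each note up.
D#3 -> B#3
B#3 -> G##4
D#5 -> B#5
Gb4 -> Eb5
A3 -> F#4
F4 -> D5
A3 -> F#4

B#3 G##4 B#5 Eb5 F#4 D5 F#4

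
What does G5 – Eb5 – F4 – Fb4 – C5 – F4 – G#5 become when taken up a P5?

G5 up a perfect fifth is D6.
Eb5: a fifth up reaches B, and 7 semitones makes it Bb5.
A perfect fifth up from F4 gives C5.
Fb4 up a perfect fifth is Cb5.
C5: a fifth up reaches G, and 7 semitones makes it G5.
F4: a fifth up reaches C, and 7 semitones makes it C5.
G#5: a fifth up reaches D, and 7 semitones makes it D#6.

D6 Bb5 C5 Cb5 G5 C5 D#6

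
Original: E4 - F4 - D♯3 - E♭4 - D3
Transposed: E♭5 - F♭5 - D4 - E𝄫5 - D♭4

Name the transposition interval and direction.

up a diminished octave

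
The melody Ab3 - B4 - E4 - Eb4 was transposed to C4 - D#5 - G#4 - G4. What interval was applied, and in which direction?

Take the first pair: Ab3 → C4. A to C spans 3 letter names, so the interval is some kind of third.
Ab3 to C4 is 4 semitones, which makes it a major third; the second version is higher, so the direction is up.
Checking another pair — Eb4 → G4 — gives the same interval.

up a major third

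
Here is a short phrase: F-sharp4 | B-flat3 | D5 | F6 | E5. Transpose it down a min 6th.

F#4: a sixth down reaches A, and 8 semitones makes it A#3.
Bb3: a sixth down reaches D, and 8 semitones makes it D3.
D5 down a minor sixth is F#4.
F6 down a minor sixth is A5.
E5 down a minor sixth is G#4.

A#3 D3 F#4 A5 G#4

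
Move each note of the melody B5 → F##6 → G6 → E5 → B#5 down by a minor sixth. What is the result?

A minor sixth down from B5 gives D#5.
F##6 down a minor sixth is A##5.
A minor sixth down from G6 gives B5.
E5 down a minor sixth is G#4.
B#5: a sixth down reaches D, and 8 semitones makes it D##5.

D#5 A##5 B5 G#4 D##5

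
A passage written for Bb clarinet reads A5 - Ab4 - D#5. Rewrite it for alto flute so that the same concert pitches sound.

First find concert pitch: the Bb clarinet sounds a major second below written, so A5 Ab4 D#5 sounds G5 Gb4 C#5.
Then write for alto flute: it sounds a perfect fourth below written, so the part must be a perfect fourth above concert.
G5 → C6
Gb4 → Cb5
C#5 → F#5

C6 Cb5 F#5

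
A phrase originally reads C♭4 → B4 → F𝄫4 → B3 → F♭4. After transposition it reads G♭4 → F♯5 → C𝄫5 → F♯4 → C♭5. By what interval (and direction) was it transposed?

From Cb4 to Gb4 is 5 letter names — a fifth of some quality.
Cb4 to Gb4 is 7 semitones, which makes it a perfect fifth; the second version is higher, so the direction is up.
Checking another pair — Fb4 → Cb5 — gives the same interval.

up a perfect fifth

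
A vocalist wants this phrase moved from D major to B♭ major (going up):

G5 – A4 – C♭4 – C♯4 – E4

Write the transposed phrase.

From D up to B♭ is a minor sixth; apply that to each pitch.
G5 to Eb6
A4 to F5
Cb4 to Abb4
C#4 to A4
E4 to C5

Eb6 F5 Abb4 A4 C5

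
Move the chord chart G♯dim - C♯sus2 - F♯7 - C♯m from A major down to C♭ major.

Bbdim Ebsus2 Ab7 Ebm

A major down to C♭ major is an augmented sixth; each chord root moves by that interval while the quality stays the same.
G♯dim: root G♯ down an augmented sixth → Bb, giving Bbdim.
C♯sus2: root C♯ down an augmented sixth → Eb, giving Ebsus2.
F♯7: root F♯ down an augmented sixth → Ab, giving Ab7.
C♯m: root C♯ down an augmented sixth → Eb, giving Ebm.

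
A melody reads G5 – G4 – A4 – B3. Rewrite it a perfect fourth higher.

G5 -> C6
G4 -> C5
A4 -> D5
B3 -> E4

C6 C5 D5 E4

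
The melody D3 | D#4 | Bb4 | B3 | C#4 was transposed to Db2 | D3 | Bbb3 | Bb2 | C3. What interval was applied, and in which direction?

down an augmented octave

Take the first pair: D3 → Db2. D to D spans 8 letter names, so the interval is some kind of octave.
Db2 to D3 is 13 semitones, which makes it an augmented octave; the second version is lower, so the direction is down.
Checking another pair — C#4 → C3 — gives the same interval.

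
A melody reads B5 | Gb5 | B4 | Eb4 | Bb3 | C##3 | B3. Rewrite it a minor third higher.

B5 → D6
Gb5 → Bbb5
B4 → D5
Eb4 → Gb4
Bb3 → Db4
C##3 → E#3
B3 → D4

D6 Bbb5 D5 Gb4 Db4 E#3 D4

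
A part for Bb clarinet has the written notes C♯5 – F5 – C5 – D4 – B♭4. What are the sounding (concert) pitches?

The Bb clarinet sounds a major second below written, so transpose each written note down a major second.
C#5 -> B4
F5 -> Eb5
C5 -> Bb4
D4 -> C4
Bb4 -> Ab4

B4 Eb5 Bb4 C4 Ab4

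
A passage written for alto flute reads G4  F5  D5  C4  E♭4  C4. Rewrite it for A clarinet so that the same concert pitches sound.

F4 Eb5 C5 Bb3 Db4 Bb3

First find concert pitch: the alto flute sounds a perfect fourth below written, so G4 F5 D5 C4 E♭4 C4 sounds D4 C5 A4 G3 Bb3 G3.
Then write for A clarinet: it sounds a minor third below written, so the part must be a minor third above concert.
D4 → F4
C5 → Eb5
A4 → C5
G3 → Bb3
Bb3 → Db4
G3 → Bb3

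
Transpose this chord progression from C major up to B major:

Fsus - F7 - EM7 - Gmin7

Esus E7 D#M7 F#min7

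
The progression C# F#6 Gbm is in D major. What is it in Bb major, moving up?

A D6 Ebbm

D major up to Bb major is a minor sixth; each chord root moves by that interval while the quality stays the same.
C#: root C# up a minor sixth → A, giving A.
F#6: root F# up a minor sixth → D, giving D6.
Gbm: root Gb up a minor sixth → Ebb, giving Ebbm.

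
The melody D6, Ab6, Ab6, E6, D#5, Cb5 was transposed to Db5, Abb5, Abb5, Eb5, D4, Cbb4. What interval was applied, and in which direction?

down an augmented octave

Take the first pair: D6 → Db5. D to D spans 8 letter names, so the interval is some kind of octave.
Db5 to D6 is 13 semitones, which makes it an augmented octave; the second version is lower, so the direction is down.
Checking another pair — Cb5 → Cbb4 — gives the same interval.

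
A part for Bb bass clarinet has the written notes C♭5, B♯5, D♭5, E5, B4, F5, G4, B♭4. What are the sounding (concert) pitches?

Bbb3 A#4 Cb4 D4 A3 Eb4 F3 Ab3

The Bb bass clarinet sounds a major ninth below written, so transpose each written note down a major ninth.
Cb5 to Bbb3
B#5 to A#4
Db5 to Cb4
E5 to D4
B4 to A3
F5 to Eb4
G4 to F3
Bb4 to Ab3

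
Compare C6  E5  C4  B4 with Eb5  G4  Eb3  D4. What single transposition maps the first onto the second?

Take the first pair: C6 → Eb5. C to E spans 6 letter names, so the interval is some kind of sixth.
Eb5 to C6 is 9 semitones, which makes it a major sixth; the second version is lower, so the direction is down.
Checking another pair — B4 → D4 — gives the same interval.

down a major sixth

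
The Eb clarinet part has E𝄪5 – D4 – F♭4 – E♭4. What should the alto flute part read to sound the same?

First find concert pitch: the Eb clarinet sounds a minor third above written, so E𝄪5 D4 F♭4 E♭4 sounds G##5 F4 Abb4 Gb4.
Then write for alto flute: it sounds a perfect fourth below written, so the part must be a perfect fourth above concert.
G##5 → C##6
F4 → Bb4
Abb4 → Dbb5
Gb4 → Cb5

C##6 Bb4 Dbb5 Cb5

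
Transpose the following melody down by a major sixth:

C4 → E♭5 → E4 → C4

Eb3 Gb4 G3 Eb3

C4 gives Eb3
Eb5 gives Gb4
E4 gives G3
C4 gives Eb3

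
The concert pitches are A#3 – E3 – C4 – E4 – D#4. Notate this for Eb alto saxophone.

The Eb alto saxophone sounds a major sixth below written, so the written part must be a major sixth above concert — transpose each note up.
A#3 to F##4
E3 to C#4
C4 to A4
E4 to C#5
D#4 to B#4

F##4 C#4 A4 C#5 B#4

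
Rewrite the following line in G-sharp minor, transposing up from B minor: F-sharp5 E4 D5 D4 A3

D#6 C#5 B5 B4 F#4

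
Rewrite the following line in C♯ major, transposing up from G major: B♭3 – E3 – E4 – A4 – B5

E4 A#3 A#4 D#5 E#6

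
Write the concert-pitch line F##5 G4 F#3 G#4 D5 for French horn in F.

Written C4 sounds as F3 on the French horn in F, so concert pitches are written a perfect fifth up.
F##5 becomes C##6
G4 becomes D5
F#3 becomes C#4
G#4 becomes D#5
D5 becomes A5

C##6 D5 C#4 D#5 A5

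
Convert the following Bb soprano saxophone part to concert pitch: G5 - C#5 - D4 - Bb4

Written C4 on the Bb soprano saxophone sounds as Bb3, a major second lower; apply that shift to every note.
G5 becomes F5
C#5 becomes B4
D4 becomes C4
Bb4 becomes Ab4

F5 B4 C4 Ab4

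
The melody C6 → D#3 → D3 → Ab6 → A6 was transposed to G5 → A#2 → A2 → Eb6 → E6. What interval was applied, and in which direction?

From C6 to G5 is 4 letter names — a fourth of some quality.
G5 to C6 is 5 semitones, which makes it a perfect fourth; the second version is lower, so the direction is down.
Checking another pair — A6 → E6 — gives the same interval.

down a perfect fourth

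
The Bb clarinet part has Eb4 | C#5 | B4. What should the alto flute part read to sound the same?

First find concert pitch: the Bb clarinet sounds a major second below written, so Eb4 C#5 B4 sounds Db4 B4 A4.
Then write for alto flute: it sounds a perfect fourth below written, so the part must be a perfect fourth above concert.
Db4 → Gb4
B4 → E5
A4 → D5

Gb4 E5 D5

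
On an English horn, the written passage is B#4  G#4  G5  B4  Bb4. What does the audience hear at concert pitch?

E#4 C#4 C5 E4 Eb4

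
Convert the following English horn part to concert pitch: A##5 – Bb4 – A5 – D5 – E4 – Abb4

D##5 Eb4 D5 G4 A3 Dbb4

Written C4 on the English horn sounds as F3, a perfect fifth lower; apply that shift to every note.
A##5 → D##5
Bb4 → Eb4
A5 → D5
D5 → G4
E4 → A3
Abb4 → Dbb4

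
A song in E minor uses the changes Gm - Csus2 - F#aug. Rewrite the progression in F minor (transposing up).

Abm Dbsus2 Gaug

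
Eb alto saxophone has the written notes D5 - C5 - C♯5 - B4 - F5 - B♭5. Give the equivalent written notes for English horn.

C5 Bb4 B4 A4 Eb5 Ab5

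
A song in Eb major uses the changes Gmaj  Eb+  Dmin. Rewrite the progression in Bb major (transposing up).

Eb major up to Bb major is a perfect fifth; each chord root moves by that interval while the quality stays the same.
Gmaj: root G up a perfect fifth → D, giving Dmaj.
Eb+: root Eb up a perfect fifth → Bb, giving Bb+.
Dmin: root D up a perfect fifth → A, giving Amin.

Dmaj Bb+ Amin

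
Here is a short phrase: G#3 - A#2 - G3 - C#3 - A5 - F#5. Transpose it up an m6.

E4 F#3 Eb4 A3 F6 D6

G#3 gives E4
A#2 gives F#3
G3 gives Eb4
C#3 gives A3
A5 gives F6
F#5 gives D6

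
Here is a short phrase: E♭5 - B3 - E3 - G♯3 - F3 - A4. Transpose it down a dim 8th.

Eb5 down a diminished octave is E4.
A diminished octave down from B3 gives B#2.
E3: an octave down reaches E, and 11 semitones makes it E#2.
A diminished octave down from G#3 gives G##2.
A diminished octave down from F3 gives F#2.
A diminished octave down from A4 gives A#3.

E4 B#2 E#2 G##2 F#2 A#3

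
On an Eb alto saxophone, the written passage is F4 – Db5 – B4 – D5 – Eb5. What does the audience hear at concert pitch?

The Eb alto saxophone sounds a major sixth below written, so transpose each written note down a major sixth.
F4 to Ab3
Db5 to Fb4
B4 to D4
D5 to F4
Eb5 to Gb4

Ab3 Fb4 D4 F4 Gb4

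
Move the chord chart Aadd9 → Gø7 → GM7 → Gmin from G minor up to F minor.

Gadd9 Fø7 FM7 Fmin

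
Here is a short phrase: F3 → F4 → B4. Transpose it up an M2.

G3 G4 C#5

F3 becomes G3
F4 becomes G4
B4 becomes C#5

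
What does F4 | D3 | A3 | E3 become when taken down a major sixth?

F4 becomes Ab3
D3 becomes F2
A3 becomes C3
E3 becomes G2

Ab3 F2 C3 G2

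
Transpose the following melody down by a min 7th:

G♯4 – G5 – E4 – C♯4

G#4: a seventh down reaches A, and 10 semitones makes it A#3.
G5 down a minor seventh is A4.
E4 down a minor seventh is F#3.
C#4: a seventh down reaches D, and 10 semitones makes it D#3.

A#3 A4 F#3 D#3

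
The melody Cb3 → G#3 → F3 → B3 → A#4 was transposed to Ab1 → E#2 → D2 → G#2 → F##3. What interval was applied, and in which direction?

From Cb3 to Ab1 is 10 letter names — a tenth of some quality.
Ab1 to Cb3 is 15 semitones, which makes it a minor tenth; the second version is lower, so the direction is down.
Checking another pair — A#4 → F##3 — gives the same interval.

down a minor tenth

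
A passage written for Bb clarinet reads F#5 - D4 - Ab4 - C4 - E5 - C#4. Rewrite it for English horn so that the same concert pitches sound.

B5 G4 Db5 F4 A5 F#4

First find concert pitch: the Bb clarinet sounds a major second below written, so F#5 D4 Ab4 C4 E5 C#4 sounds E5 C4 Gb4 Bb3 D5 B3.
Then write for English horn: it sounds a perfect fifth below written, so the part must be a perfect fifth above concert.
E5 → B5
C4 → G4
Gb4 → Db5
Bb3 → F4
D5 → A5
B3 → F#4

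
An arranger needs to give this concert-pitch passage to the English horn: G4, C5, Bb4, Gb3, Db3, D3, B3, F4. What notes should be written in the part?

Written C4 sounds as F3 on the English horn, so concert pitches are written a perfect fifth up.
G4 becomes D5
C5 becomes G5
Bb4 becomes F5
Gb3 becomes Db4
Db3 becomes Ab3
D3 becomes A3
B3 becomes F#4
F4 becomes C5

D5 G5 F5 Db4 Ab3 A3 F#4 C5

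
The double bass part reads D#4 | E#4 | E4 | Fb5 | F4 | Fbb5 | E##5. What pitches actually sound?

D#3 E#3 E3 Fb4 F3 Fbb4 E##4

Written C4 on the double bass sounds as C3, a perfect octave lower; apply that shift to every note.
D#4 → D#3
E#4 → E#3
E4 → E3
Fb5 → Fb4
F4 → F3
Fbb5 → Fbb4
E##5 → E##4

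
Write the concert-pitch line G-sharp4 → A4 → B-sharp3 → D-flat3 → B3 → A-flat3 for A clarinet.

B4 C5 D#4 Fb3 D4 Cb4

The A clarinet sounds a minor third below written, so the written part must be a minor third above concert — transpose each note up.
G#4 -> B4
A4 -> C5
B#3 -> D#4
Db3 -> Fb3
B3 -> D4
Ab3 -> Cb4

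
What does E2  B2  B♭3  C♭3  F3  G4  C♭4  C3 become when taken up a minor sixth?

C3 G3 Gb4 Abb3 Db4 Eb5 Abb4 Ab3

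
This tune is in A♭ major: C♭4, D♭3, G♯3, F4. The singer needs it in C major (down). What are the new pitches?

A♭ major to C major down is a minor sixth, so every note moves down by that interval.
Cb4 -> Eb3
Db3 -> F2
G#3 -> B#2
F4 -> A3

Eb3 F2 B#2 A3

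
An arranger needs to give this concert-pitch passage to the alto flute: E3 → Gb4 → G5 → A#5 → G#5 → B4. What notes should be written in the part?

A3 Cb5 C6 D#6 C#6 E5

The alto flute sounds a perfect fourth below written, so the written part must be a perfect fourth above concert — transpose each note up.
E3 to A3
Gb4 to Cb5
G5 to C6
A#5 to D#6
G#5 to C#6
B4 to E5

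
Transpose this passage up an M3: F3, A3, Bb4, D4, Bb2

A3 C#4 D5 F#4 D3

F3: a third up reaches A, and 4 semitones makes it A3.
A3 up a major third is C#4.
Bb4 up a major third is D5.
D4: a third up reaches F, and 4 semitones makes it F#4.
Bb2: a third up reaches D, and 4 semitones makes it D3.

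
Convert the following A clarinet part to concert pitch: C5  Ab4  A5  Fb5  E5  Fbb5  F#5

A4 F4 F#5 Db5 C#5 Dbb5 D#5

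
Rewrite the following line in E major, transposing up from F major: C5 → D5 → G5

From F up to E is a major seventh; apply that to each pitch.
C5 becomes B5
D5 becomes C#6
G5 becomes F#6

B5 C#6 F#6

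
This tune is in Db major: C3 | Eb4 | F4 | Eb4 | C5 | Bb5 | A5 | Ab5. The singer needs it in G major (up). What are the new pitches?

F#3 A4 B4 A4 F#5 E6 D#6 D6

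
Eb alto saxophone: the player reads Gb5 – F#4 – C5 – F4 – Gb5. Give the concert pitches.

Written C4 on the Eb alto saxophone sounds as Eb3, a major sixth lower; apply that shift to every note.
Gb5 gives Bbb4
F#4 gives A3
C5 gives Eb4
F4 gives Ab3
Gb5 gives Bbb4

Bbb4 A3 Eb4 Ab3 Bbb4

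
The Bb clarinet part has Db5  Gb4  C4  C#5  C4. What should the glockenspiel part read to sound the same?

Cb3 Fb2 Bb1 B2 Bb1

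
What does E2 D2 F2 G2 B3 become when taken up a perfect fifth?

A perfect fifth up from E2 gives B2.
D2: a fifth up reaches A, and 7 semitones makes it A2.
F2: a fifth up reaches C, and 7 semitones makes it C3.
G2: a fifth up reaches D, and 7 semitones makes it D3.
B3 up a perfect fifth is F#4.

B2 A2 C3 D3 F#4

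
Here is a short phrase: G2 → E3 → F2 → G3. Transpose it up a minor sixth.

Eb3 C4 Db3 Eb4

G2 up a minor sixth is Eb3.
A minor sixth up from E3 gives C4.
A minor sixth up from F2 gives Db3.
A minor sixth up from G3 gives Eb4.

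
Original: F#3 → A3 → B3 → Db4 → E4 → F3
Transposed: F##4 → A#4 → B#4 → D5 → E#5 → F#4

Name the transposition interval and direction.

up an augmented octave

Take the first pair: F#3 → F##4. F to F spans 8 letter names, so the interval is some kind of octave.
F#3 to F##4 is 13 semitones, which makes it an augmented octave; the second version is higher, so the direction is up.
Checking another pair — F3 → F#4 — gives the same interval.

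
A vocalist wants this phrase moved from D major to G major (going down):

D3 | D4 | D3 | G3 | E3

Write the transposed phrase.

G2 G3 G2 C3 A2

D major to G major down is a perfect fifth, so every note moves down by that interval.
D3 gives G2
D4 gives G3
D3 gives G2
G3 gives C3
E3 gives A2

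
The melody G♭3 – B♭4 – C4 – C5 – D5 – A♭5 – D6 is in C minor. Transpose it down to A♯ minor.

E3 G#4 A#3 A#4 B#4 F#5 B#5

C minor to A♯ minor down is a diminished third, so every note moves down by that interval.
Gb3 to E3
Bb4 to G#4
C4 to A#3
C5 to A#4
D5 to B#4
Ab5 to F#5
D6 to B#5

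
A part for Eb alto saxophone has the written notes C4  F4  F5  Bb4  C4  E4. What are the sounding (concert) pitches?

The Eb alto saxophone sounds a major sixth below written, so transpose each written note down a major sixth.
C4 gives Eb3
F4 gives Ab3
F5 gives Ab4
Bb4 gives Db4
C4 gives Eb3
E4 gives G3

Eb3 Ab3 Ab4 Db4 Eb3 G3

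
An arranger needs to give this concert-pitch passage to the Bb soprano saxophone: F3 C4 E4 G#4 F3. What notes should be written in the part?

G3 D4 F#4 A#4 G3

The Bb soprano saxophone sounds a major second below written, so the written part must be a major second above concert — transpose each note up.
F3 becomes G3
C4 becomes D4
E4 becomes F#4
G#4 becomes A#4
F3 becomes G3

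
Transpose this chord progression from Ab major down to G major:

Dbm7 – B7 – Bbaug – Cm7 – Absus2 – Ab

Cm7 A#7 Aaug Bm7 Gsus2 G

Ab major down to G major is a minor second; each chord root moves by that interval while the quality stays the same.
Dbm7: root Db down a minor second → C, giving Cm7.
B7: root B down a minor second → A#, giving A#7.
Bbaug: root Bb down a minor second → A, giving Aaug.
Cm7: root C down a minor second → B, giving Bm7.
Absus2: root Ab down a minor second → G, giving Gsus2.
Ab: root Ab down a minor second → G, giving G.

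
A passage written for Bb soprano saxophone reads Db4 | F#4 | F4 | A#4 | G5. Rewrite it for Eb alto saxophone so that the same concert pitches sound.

Ab4 C#5 C5 E#5 D6

First find concert pitch: the Bb soprano saxophone sounds a major second below written, so Db4 F#4 F4 A#4 G5 sounds Cb4 E4 Eb4 G#4 F5.
Then write for Eb alto saxophone: it sounds a major sixth below written, so the part must be a major sixth above concert.
Cb4 → Ab4
E4 → C#5
Eb4 → C5
G#4 → E#5
F5 → D6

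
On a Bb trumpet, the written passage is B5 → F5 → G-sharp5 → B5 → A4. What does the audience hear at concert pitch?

A5 Eb5 F#5 A5 G4

The Bb trumpet sounds a major second below written, so transpose each written note down a major second.
B5 becomes A5
F5 becomes Eb5
G#5 becomes F#5
B5 becomes A5
A4 becomes G4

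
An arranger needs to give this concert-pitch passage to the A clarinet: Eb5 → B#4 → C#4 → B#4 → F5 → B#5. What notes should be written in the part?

Written C4 sounds as A3 on the A clarinet, so concert pitches are written a minor third up.
Eb5 to Gb5
B#4 to D#5
C#4 to E4
B#4 to D#5
F5 to Ab5
B#5 to D#6

Gb5 D#5 E4 D#5 Ab5 D#6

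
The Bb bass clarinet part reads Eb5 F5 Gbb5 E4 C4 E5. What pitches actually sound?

Db4 Eb4 Fbb4 D3 Bb2 D4

The Bb bass clarinet sounds a major ninth below written, so transpose each written note down a major ninth.
Eb5 becomes Db4
F5 becomes Eb4
Gbb5 becomes Fbb4
E4 becomes D3
C4 becomes Bb2
E5 becomes D4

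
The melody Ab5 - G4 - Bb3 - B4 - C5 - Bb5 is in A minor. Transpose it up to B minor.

Bb5 A4 C4 C#5 D5 C6

A minor to B minor up is a major second, so every note moves up by that interval.
Ab5 -> Bb5
G4 -> A4
Bb3 -> C4
B4 -> C#5
C5 -> D5
Bb5 -> C6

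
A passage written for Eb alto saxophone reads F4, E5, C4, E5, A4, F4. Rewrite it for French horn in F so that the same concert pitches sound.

Eb4 D5 Bb3 D5 G4 Eb4

First find concert pitch: the Eb alto saxophone sounds a major sixth below written, so F4 E5 C4 E5 A4 F4 sounds Ab3 G4 Eb3 G4 C4 Ab3.
Then write for French horn in F: it sounds a perfect fifth below written, so the part must be a perfect fifth above concert.
Ab3 → Eb4
G4 → D5
Eb3 → Bb3
G4 → D5
C4 → G4
Ab3 → Eb4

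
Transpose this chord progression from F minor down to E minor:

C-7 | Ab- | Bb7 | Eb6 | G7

B-7 G- A7 D6 F#7

F minor down to E minor is a minor second; each chord root moves by that interval while the quality stays the same.
C-7: root C down a minor second → B, giving B-7.
Ab-: root Ab down a minor second → G, giving G-.
Bb7: root Bb down a minor second → A, giving A7.
Eb6: root Eb down a minor second → D, giving D6.
G7: root G down a minor second → F#, giving F#7.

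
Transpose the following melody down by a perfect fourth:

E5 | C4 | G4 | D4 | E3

B4 G3 D4 A3 B2

A perfect fourth down from E5 gives B4.
A perfect fourth down from C4 gives G3.
A perfect fourth down from G4 gives D4.
D4 down a perfect fourth is A3.
E3 down a perfect fourth is B2.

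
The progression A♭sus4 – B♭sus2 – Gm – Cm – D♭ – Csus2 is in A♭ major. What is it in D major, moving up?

A♭ major up to D major is an augmented fourth; each chord root moves by that interval while the quality stays the same.
A♭sus4: root A♭ up an augmented fourth → D, giving Dsus4.
B♭sus2: root B♭ up an augmented fourth → E, giving Esus2.
Gm: root G up an augmented fourth → C#, giving C#m.
Cm: root C up an augmented fourth → F#, giving F#m.
D♭: root D♭ up an augmented fourth → G, giving G.
Csus2: root C up an augmented fourth → F#, giving F#sus2.

Dsus4 Esus2 C#m F#m G F#sus2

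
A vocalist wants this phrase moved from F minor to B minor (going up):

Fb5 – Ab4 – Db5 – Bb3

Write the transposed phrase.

Bb5 D5 G5 E4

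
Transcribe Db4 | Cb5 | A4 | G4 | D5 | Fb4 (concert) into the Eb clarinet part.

The Eb clarinet sounds a minor third above written, so the written part must be a minor third below concert — transpose each note down.
Db4 to Bb3
Cb5 to Ab4
A4 to F#4
G4 to E4
D5 to B4
Fb4 to Db4

Bb3 Ab4 F#4 E4 B4 Db4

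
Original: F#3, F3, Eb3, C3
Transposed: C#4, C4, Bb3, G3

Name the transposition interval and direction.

up a perfect fifth

From F#3 to C#4 is 5 letter names — a fifth of some quality.
F#3 to C#4 is 7 semitones, which makes it a perfect fifth; the second version is higher, so the direction is up.
Checking another pair — C3 → G3 — gives the same interval.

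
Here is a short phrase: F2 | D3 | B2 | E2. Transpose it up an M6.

D3 B3 G#3 C#3

F2 becomes D3
D3 becomes B3
B2 becomes G#3
E2 becomes C#3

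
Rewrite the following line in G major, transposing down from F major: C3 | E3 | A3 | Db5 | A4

D2 F#2 B2 Eb4 B3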